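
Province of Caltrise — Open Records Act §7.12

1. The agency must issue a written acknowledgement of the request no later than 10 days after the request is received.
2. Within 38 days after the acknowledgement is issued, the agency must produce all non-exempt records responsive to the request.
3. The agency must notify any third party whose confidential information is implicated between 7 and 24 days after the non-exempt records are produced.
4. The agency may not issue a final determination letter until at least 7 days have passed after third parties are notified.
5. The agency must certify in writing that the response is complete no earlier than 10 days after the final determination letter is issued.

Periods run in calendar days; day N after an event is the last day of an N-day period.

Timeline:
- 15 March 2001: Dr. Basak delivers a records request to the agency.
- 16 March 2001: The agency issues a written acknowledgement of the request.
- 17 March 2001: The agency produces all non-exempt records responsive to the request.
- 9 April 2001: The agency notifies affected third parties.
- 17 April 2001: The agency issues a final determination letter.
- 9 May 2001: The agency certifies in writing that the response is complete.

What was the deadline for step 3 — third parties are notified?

Step 3 runs from 17 March 2001, when the non-exempt records are produced. The window is 7–24 days after 17 March 2001; it closes on 10 April 2001.

10 April 2001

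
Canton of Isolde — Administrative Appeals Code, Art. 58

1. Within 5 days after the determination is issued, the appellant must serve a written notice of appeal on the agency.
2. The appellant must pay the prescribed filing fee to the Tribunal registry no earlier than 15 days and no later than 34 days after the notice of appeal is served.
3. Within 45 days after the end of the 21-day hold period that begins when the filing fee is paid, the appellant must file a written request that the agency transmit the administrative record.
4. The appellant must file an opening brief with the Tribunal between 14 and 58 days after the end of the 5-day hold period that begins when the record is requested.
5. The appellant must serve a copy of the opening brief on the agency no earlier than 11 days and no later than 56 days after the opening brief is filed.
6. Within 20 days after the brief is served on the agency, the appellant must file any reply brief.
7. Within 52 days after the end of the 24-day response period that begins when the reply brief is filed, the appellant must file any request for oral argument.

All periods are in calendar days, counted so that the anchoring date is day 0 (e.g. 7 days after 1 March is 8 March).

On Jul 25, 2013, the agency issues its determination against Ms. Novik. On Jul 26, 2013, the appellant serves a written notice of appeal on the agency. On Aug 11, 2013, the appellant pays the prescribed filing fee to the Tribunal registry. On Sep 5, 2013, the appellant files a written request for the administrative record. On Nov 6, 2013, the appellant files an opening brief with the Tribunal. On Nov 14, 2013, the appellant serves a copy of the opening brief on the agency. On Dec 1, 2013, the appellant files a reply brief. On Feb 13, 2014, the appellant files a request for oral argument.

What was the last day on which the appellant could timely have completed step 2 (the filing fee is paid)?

Aug 29, 2013

Step 2 runs from Jul 26, 2013, when the notice of appeal is served. The window is 15–34 days after Jul 26, 2013; it closes on Aug 29, 2013.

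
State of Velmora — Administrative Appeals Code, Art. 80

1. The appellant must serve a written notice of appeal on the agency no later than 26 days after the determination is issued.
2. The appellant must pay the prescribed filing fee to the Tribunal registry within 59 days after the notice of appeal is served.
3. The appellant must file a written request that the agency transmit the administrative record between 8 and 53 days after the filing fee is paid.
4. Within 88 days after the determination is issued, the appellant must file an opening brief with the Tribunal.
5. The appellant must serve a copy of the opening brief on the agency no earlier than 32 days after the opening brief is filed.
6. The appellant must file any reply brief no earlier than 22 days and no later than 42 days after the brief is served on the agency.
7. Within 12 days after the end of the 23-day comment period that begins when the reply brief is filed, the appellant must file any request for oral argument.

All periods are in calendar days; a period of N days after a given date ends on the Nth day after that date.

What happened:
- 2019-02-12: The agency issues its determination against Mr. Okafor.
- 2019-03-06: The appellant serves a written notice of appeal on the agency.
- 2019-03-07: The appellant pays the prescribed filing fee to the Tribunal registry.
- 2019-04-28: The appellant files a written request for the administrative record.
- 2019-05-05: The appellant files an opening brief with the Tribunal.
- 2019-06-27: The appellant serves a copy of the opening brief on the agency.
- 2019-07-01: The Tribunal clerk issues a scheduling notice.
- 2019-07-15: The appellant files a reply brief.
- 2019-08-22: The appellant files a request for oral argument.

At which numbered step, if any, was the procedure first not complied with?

Step 1 — counting 26 days from 2019-02-12 (when the determination is issued) gives a deadline of 2019-03-10; 2019-03-06 is within that limit.
Step 2 — counting 59 days from 2019-03-06 (when the notice of appeal is served) gives a deadline of 2019-05-04; completed 2019-03-07, before the deadline.
Step 3 — 8 and 53 days from 2019-03-07 (when the filing fee is paid) are 2019-03-15 and 2019-04-29 respectively; 2019-04-28 falls inside that range.
Step 4 — counting 88 days from 2019-02-12 (when the determination is issued) gives a deadline of 2019-05-11; done 2019-05-05 — timely.
Step 5 — must wait 32 days from 2019-05-05 (when the opening brief is filed), so not before 2019-06-06; 2019-06-27 is on or after that date.
Step 6 — 22 and 42 days from 2019-06-27 (when the brief is served on the agency) are 2019-07-19 and 2019-08-08 respectively; done 2019-07-15 — 4 days before the window opened.
That is the first point of non-compliance.

Step 6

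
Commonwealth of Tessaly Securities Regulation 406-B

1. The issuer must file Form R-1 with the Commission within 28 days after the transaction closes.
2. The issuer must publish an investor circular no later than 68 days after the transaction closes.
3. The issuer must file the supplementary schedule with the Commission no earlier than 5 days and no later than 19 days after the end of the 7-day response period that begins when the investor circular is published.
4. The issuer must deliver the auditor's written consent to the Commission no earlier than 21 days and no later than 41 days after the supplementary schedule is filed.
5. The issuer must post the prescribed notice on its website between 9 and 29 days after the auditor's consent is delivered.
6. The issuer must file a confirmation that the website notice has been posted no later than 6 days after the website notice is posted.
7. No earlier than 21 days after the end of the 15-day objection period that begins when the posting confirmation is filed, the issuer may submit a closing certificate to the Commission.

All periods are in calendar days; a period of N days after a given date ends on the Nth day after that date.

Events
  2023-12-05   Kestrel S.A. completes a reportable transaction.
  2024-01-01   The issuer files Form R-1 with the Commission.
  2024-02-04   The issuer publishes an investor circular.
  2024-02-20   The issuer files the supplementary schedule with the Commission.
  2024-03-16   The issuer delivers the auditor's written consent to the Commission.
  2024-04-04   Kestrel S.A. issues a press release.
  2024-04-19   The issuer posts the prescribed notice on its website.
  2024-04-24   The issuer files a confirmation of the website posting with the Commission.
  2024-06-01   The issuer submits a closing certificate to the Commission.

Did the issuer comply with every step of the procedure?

No

Step 1 — counting 28 days from 2023-12-05 (when the transaction closes) gives a deadline of 2024-01-02; done 2024-01-01 — timely.
Step 2 — counting 68 days from 2023-12-05 (when the transaction closes) gives a deadline of 2024-02-11; done 2024-02-04 — timely.
Step 3 — 5 and 19 days from 2024-02-11 (end of the 7-day response period, which began when the investor circular is published on 2024-02-04) are 2024-02-16 and 2024-03-01 respectively; done 2024-02-20 — within the window.
Step 4 — 21 and 41 days from 2024-02-20 (when the supplementary schedule is filed) are 2024-03-12 and 2024-04-01 respectively; done 2024-03-16, which is between those dates.
Step 5 — 9 and 29 days from 2024-03-16 (when the auditor's consent is delivered) are 2024-03-25 and 2024-04-14 respectively; done 2024-04-19 — 5 days after the window closed.
Later steps need not be reached.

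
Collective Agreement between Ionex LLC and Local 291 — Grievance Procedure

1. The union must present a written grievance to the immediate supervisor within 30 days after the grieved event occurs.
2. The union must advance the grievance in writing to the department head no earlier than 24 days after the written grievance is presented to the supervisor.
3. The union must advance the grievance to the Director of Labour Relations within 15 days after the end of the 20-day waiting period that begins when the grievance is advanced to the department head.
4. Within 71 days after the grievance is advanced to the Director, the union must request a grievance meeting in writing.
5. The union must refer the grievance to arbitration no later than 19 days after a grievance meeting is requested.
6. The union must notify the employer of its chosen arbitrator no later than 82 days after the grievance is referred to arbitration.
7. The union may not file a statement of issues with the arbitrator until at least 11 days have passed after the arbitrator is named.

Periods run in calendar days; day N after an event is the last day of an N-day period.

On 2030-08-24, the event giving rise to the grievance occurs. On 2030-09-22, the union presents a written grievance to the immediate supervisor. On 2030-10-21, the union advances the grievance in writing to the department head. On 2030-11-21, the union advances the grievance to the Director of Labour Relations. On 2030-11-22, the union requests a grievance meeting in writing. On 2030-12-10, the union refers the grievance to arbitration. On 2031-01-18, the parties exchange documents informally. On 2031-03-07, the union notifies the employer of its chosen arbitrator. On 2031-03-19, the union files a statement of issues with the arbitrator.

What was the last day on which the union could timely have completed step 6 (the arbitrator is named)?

2031-03-02

Step 6 runs from 2030-12-10, when the grievance is referred to arbitration. 82 days after 2030-12-10 is 2031-03-02.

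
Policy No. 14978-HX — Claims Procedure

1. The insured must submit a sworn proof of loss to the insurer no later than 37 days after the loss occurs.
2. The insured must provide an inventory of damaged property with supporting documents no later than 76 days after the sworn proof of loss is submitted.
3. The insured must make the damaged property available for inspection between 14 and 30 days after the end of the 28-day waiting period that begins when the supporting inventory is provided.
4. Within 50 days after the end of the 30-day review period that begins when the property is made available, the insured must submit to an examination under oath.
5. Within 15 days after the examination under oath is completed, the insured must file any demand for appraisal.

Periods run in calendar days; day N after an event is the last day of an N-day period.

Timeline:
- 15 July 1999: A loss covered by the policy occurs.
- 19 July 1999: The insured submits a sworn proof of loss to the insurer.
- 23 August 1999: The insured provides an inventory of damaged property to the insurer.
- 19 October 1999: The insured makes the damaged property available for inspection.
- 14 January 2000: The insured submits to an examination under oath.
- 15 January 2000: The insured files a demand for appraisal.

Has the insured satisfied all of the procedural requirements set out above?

No

Step 1 — counting 37 days from 15 July 1999 (when the loss occurs) gives a deadline of 21 August 1999; 19 July 1999 is within that limit.
Step 2 — counting 76 days from 19 July 1999 (when the sworn proof of loss is submitted) gives a deadline of 3 October 1999; done 23 August 1999 — timely.
Step 3 — 14 and 30 days from 20 September 1999 (end of the 28-day waiting period, which began when the supporting inventory is provided on 23 August 1999) are 4 October 1999 and 20 October 1999 respectively; done 19 October 1999, which is between those dates.
Step 4 — counting 50 days from 18 November 1999 (end of the 30-day review period, which began when the property is made available on 19 October 1999) gives a deadline of 7 January 2000; not done until 14 January 2000, 7 days after the deadline.
Later steps need not be reached.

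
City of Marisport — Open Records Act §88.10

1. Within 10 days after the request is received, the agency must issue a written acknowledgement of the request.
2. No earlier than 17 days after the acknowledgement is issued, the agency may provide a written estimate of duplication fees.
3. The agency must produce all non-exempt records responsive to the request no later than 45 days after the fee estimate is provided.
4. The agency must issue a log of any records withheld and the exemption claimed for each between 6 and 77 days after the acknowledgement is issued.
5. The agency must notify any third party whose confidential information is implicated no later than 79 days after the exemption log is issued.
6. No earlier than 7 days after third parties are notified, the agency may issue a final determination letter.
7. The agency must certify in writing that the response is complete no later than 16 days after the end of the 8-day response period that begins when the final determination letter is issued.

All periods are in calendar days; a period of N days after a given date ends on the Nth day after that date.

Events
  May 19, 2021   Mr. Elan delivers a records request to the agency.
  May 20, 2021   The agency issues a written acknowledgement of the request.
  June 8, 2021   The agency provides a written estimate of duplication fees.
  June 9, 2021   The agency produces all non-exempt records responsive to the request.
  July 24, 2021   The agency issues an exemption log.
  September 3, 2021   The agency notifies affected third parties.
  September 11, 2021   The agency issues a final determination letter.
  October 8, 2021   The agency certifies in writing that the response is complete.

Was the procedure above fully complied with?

Step 1: 10 days after May 19, 2021 (when the request is received) is May 29, 2021; done May 20, 2021 — timely.
Step 2: the earliest permitted date is 17 days after May 20, 2021 (when the acknowledgement is issued), i.e. June 6, 2021; done June 8, 2021 — permitted.
Step 3: 45 days after June 8, 2021 (when the fee estimate is provided) is July 23, 2021; done June 9, 2021 — timely.
Step 4: the window is 6–77 days after May 20, 2021 (when the acknowledgement is issued), so May 26, 2021 through August 5, 2021; July 24, 2021 falls inside that range.
Step 5: 79 days after July 24, 2021 (when the exemption log is issued) is October 11, 2021; September 3, 2021 is within that limit.
Step 6: the earliest permitted date is 7 days after September 3, 2021 (when third parties are notified), i.e. September 10, 2021; September 11, 2021 is on or after that date.
Step 7: 16 days after September 19, 2021 (end of the 8-day response period, which began when the final determination letter is issued on September 11, 2021) is October 5, 2021; done October 8, 2021 — 3 days late.

No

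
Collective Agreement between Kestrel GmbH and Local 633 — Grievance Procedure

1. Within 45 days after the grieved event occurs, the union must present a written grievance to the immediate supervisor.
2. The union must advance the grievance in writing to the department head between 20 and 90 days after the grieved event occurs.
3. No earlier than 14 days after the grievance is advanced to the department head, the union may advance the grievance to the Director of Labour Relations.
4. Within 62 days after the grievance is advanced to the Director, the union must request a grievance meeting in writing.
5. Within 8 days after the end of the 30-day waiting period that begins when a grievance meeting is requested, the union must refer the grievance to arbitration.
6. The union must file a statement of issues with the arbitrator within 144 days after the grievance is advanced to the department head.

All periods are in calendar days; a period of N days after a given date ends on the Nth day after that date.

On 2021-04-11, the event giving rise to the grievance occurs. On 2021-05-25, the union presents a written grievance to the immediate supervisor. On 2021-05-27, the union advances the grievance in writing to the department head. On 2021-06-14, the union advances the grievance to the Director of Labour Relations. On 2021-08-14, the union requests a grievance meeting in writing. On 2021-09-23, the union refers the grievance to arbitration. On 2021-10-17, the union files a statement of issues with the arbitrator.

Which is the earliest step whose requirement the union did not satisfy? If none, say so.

(1) due by 2021-04-11 + 45 days = 2021-05-26; completed 2021-05-25, before the deadline.
(2) the permitted window runs from 2021-04-11 + 20 = 2021-05-01 to 2021-04-11 + 90 = 2021-07-10; 2021-05-27 falls inside that range.
(3) permitted from 2021-05-27 + 14 days = 2021-06-10 onward; done 2021-06-14 — permitted.
(4) due by 2021-06-14 + 62 days = 2021-08-15; 2021-08-14 is within that limit.
(5) due by 2021-09-13 + 8 days = 2021-09-21; 2021-09-23 misses that deadline by 2 days.
Later steps need not be reached.

Step 5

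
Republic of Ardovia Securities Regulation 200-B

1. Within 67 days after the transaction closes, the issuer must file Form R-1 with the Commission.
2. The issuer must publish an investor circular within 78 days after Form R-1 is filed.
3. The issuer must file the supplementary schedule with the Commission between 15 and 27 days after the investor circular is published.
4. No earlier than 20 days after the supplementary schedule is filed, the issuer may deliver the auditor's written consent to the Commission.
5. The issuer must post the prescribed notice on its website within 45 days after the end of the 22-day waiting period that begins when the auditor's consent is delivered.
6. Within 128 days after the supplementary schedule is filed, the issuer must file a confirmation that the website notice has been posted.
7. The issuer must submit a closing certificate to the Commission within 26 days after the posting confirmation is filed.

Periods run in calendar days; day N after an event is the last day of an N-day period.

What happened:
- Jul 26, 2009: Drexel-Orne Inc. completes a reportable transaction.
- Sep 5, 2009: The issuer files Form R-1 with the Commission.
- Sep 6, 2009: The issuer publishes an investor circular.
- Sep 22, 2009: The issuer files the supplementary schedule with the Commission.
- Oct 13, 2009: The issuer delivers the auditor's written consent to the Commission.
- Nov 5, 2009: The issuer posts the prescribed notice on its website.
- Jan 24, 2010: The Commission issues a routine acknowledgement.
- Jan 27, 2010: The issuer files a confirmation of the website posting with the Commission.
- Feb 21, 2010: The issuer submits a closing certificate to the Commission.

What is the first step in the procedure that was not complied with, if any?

Step 1 — counting 67 days from Jul 26, 2009 (when the transaction closes) gives a deadline of Oct 1, 2009; completed Sep 5, 2009, before the deadline.
Step 2 — counting 78 days from Sep 5, 2009 (when Form R-1 is filed) gives a deadline of Nov 22, 2009; completed Sep 6, 2009, before the deadline.
Step 3 — 15 and 27 days from Sep 6, 2009 (when the investor circular is published) are Sep 21, 2009 and Oct 3, 2009 respectively; Sep 22, 2009 falls inside that range.
Step 4 — must wait 20 days from Sep 22, 2009 (when the supplementary schedule is filed), so not before Oct 12, 2009; done Oct 13, 2009 — permitted.
Step 5 — counting 45 days from Nov 4, 2009 (end of the 22-day waiting period, which began when the auditor's consent is delivered on Oct 13, 2009) gives a deadline of Dec 19, 2009; Nov 5, 2009 is within that limit.
Step 6 — counting 128 days from Sep 22, 2009 (when the supplementary schedule is filed) gives a deadline of Jan 28, 2010; completed Jan 27, 2010, before the deadline.
Step 7 — counting 26 days from Jan 27, 2010 (when the posting confirmation is filed) gives a deadline of Feb 22, 2010; Feb 21, 2010 is within that limit.

None — every step was satisfied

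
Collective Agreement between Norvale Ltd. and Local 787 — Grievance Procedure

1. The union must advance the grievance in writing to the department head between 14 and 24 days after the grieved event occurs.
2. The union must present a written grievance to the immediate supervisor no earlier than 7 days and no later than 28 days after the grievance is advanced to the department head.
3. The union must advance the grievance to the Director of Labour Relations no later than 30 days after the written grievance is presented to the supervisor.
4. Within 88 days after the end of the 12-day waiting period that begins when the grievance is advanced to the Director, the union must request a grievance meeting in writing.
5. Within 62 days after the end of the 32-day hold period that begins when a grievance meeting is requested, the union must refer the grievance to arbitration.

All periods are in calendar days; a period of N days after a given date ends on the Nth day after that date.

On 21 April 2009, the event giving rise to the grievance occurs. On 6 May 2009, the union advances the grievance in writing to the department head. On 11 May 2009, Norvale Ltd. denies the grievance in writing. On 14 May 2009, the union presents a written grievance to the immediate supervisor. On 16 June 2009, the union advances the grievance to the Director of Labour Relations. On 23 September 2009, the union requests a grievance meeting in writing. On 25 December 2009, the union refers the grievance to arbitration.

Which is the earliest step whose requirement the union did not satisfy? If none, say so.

Step 3

(1) the permitted window runs from 21 April 2009 + 14 = 5 May 2009 to 21 April 2009 + 24 = 15 May 2009; done 6 May 2009 — within the window.
(2) the permitted window runs from 6 May 2009 + 7 = 13 May 2009 to 6 May 2009 + 28 = 3 June 2009; 14 May 2009 falls inside that range.
(3) due by 14 May 2009 + 30 days = 13 June 2009; 16 June 2009 misses that deadline by 3 days.
The analysis stops there.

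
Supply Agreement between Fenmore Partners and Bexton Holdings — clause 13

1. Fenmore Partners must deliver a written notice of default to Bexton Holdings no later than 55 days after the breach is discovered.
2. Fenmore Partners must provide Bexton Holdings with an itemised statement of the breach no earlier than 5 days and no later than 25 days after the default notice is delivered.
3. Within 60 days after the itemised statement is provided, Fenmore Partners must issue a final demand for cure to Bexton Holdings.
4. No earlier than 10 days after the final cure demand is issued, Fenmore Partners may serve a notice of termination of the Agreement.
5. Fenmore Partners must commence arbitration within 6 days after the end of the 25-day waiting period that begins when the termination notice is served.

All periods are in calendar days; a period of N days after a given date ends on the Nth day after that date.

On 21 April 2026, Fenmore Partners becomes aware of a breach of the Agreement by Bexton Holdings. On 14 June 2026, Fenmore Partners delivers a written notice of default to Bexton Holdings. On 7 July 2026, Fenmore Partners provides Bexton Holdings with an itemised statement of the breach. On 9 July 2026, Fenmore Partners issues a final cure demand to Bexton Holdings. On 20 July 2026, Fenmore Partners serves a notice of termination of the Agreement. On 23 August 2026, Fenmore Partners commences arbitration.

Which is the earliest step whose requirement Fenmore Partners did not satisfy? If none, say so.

Step 5

Step 1 — counting 55 days from 21 April 2026 (when the breach is discovered) gives a deadline of 15 June 2026; done 14 June 2026 — timely.
Step 2 — 5 and 25 days from 14 June 2026 (when the default notice is delivered) are 19 June 2026 and 9 July 2026 respectively; done 7 July 2026 — within the window.
Step 3 — counting 60 days from 7 July 2026 (when the itemised statement is provided) gives a deadline of 5 September 2026; 9 July 2026 is within that limit.
Step 4 — must wait 10 days from 9 July 2026 (when the final cure demand is issued), so not before 19 July 2026; 20 July 2026 is on or after that date.
Step 5 — counting 6 days from 14 August 2026 (end of the 25-day waiting period, which began when the termination notice is served on 20 July 2026) gives a deadline of 20 August 2026; done 23 August 2026 — 3 days late.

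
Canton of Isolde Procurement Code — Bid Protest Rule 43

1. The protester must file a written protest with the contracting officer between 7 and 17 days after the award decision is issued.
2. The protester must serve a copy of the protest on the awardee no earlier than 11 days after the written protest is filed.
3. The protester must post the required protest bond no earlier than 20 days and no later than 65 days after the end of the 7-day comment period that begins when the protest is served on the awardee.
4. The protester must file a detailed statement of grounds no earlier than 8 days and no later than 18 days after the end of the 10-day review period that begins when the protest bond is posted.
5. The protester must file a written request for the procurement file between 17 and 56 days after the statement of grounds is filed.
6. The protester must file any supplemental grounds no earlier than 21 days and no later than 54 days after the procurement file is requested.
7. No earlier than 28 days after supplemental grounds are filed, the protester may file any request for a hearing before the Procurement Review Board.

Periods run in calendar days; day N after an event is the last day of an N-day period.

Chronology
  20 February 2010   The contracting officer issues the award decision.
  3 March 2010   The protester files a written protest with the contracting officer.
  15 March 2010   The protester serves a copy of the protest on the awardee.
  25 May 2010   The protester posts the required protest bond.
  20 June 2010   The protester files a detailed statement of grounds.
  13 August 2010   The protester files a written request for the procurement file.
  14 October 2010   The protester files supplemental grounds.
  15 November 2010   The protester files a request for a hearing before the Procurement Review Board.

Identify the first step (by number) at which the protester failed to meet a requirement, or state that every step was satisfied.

Step 1: the window is 7–17 days after 20 February 2010 (when the award decision is issued), so 27 February 2010 through 9 March 2010; done 3 March 2010 — within the window.
Step 2: the earliest permitted date is 11 days after 3 March 2010 (when the written protest is filed), i.e. 14 March 2010; 15 March 2010 is on or after that date.
Step 3: the window is 20–65 days after 22 March 2010 (end of the 7-day comment period, which began when the protest is served on the awardee on 15 March 2010), so 11 April 2010 through 26 May 2010; 25 May 2010 falls inside that range.
Step 4: the window is 8–18 days after 4 June 2010 (end of the 10-day review period, which began when the protest bond is posted on 25 May 2010), so 12 June 2010 through 22 June 2010; done 20 June 2010, which is between those dates.
Step 5: the window is 17–56 days after 20 June 2010 (when the statement of grounds is filed), so 7 July 2010 through 15 August 2010; 13 August 2010 falls inside that range.
Step 6: the window is 21–54 days after 13 August 2010 (when the procurement file is requested), so 3 September 2010 through 6 October 2010; 14 October 2010 is 8 days past the end of the window.
No need to go further; step 6 was not satisfied.

Step 6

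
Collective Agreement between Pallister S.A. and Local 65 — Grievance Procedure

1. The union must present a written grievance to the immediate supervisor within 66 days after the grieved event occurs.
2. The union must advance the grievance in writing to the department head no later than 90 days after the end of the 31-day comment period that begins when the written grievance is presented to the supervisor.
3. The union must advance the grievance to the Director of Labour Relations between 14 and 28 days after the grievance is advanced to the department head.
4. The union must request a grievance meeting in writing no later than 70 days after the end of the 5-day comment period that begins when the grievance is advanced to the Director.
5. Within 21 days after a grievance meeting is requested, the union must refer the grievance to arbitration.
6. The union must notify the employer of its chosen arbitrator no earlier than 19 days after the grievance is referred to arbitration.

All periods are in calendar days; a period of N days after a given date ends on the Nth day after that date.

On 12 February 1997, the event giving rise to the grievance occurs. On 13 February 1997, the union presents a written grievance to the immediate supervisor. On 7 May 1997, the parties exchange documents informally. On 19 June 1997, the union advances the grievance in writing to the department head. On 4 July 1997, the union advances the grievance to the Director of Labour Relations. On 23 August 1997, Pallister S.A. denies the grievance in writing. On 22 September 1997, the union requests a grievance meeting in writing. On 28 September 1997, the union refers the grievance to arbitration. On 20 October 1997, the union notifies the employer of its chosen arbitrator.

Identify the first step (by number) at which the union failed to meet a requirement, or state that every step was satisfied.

Step 1: 66 days after 12 February 1997 (when the grieved event occurs) is 19 April 1997; done 13 February 1997 — timely.
Step 2: 90 days after 16 March 1997 (end of the 31-day comment period, which began when the written grievance is presented to the supervisor on 13 February 1997) is 14 June 1997; 19 June 1997 misses that deadline by 5 days.

Step 2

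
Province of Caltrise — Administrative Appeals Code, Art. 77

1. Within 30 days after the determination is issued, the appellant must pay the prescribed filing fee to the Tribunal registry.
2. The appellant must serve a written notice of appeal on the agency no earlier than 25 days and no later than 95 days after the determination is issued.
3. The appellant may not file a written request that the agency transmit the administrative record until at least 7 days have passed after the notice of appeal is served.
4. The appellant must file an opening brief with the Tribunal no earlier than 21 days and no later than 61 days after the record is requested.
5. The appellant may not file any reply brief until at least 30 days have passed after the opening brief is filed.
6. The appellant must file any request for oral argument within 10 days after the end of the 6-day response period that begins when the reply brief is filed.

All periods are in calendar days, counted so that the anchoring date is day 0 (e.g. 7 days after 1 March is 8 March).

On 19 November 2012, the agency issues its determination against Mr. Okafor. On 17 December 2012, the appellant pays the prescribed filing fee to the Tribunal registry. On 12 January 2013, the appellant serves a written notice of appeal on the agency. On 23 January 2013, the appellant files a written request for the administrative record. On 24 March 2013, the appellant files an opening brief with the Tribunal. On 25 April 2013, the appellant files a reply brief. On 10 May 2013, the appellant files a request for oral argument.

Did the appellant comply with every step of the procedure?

Yes

(1) due by 19 November 2012 + 30 days = 19 December 2012; done 17 December 2012 — timely.
(2) the permitted window runs from 19 November 2012 + 25 = 14 December 2012 to 19 November 2012 + 95 = 22 February 2013; 12 January 2013 falls inside that range.
(3) permitted from 12 January 2013 + 7 days = 19 January 2013 onward; done 23 January 2013, after the minimum wait.
(4) the permitted window runs from 23 January 2013 + 21 = 13 February 2013 to 23 January 2013 + 61 = 25 March 2013; done 24 March 2013, which is between those dates.
(5) permitted from 24 March 2013 + 30 days = 23 April 2013 onward; done 25 April 2013 — permitted.
(6) due by 1 May 2013 + 10 days = 11 May 2013; completed 10 May 2013, before the deadline.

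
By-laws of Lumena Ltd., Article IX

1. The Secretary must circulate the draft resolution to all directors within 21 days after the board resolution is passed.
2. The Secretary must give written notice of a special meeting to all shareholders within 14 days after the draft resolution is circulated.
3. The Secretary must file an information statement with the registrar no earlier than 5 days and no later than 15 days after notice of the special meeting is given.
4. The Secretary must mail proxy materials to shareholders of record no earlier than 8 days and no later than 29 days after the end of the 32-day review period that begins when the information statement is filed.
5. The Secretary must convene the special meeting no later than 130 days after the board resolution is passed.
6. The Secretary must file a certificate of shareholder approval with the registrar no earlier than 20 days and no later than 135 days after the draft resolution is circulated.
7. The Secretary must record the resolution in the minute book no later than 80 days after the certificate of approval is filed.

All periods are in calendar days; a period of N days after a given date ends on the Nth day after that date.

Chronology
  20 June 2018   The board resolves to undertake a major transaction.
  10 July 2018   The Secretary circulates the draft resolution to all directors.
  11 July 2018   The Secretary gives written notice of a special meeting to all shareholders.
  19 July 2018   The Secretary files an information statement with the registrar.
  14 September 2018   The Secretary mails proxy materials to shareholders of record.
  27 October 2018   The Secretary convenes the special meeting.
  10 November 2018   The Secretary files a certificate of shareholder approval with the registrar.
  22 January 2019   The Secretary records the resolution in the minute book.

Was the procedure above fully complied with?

Yes

Step 1 — counting 21 days from 20 June 2018 (when the board resolution is passed) gives a deadline of 11 July 2018; completed 10 July 2018, before the deadline.
Step 2 — counting 14 days from 10 July 2018 (when the draft resolution is circulated) gives a deadline of 24 July 2018; 11 July 2018 is within that limit.
Step 3 — 5 and 15 days from 11 July 2018 (when notice of the special meeting is given) are 16 July 2018 and 26 July 2018 respectively; done 19 July 2018 — within the window.
Step 4 — 8 and 29 days from 20 August 2018 (end of the 32-day review period, which began when the information statement is filed on 19 July 2018) are 28 August 2018 and 18 September 2018 respectively; 14 September 2018 falls inside that range.
Step 5 — counting 130 days from 20 June 2018 (when the board resolution is passed) gives a deadline of 28 October 2018; completed 27 October 2018, before the deadline.
Step 6 — 20 and 135 days from 10 July 2018 (when the draft resolution is circulated) are 30 July 2018 and 22 November 2018 respectively; 10 November 2018 falls inside that range.
Step 7 — counting 80 days from 10 November 2018 (when the certificate of approval is filed) gives a deadline of 29 January 2019; done 22 January 2019 — timely.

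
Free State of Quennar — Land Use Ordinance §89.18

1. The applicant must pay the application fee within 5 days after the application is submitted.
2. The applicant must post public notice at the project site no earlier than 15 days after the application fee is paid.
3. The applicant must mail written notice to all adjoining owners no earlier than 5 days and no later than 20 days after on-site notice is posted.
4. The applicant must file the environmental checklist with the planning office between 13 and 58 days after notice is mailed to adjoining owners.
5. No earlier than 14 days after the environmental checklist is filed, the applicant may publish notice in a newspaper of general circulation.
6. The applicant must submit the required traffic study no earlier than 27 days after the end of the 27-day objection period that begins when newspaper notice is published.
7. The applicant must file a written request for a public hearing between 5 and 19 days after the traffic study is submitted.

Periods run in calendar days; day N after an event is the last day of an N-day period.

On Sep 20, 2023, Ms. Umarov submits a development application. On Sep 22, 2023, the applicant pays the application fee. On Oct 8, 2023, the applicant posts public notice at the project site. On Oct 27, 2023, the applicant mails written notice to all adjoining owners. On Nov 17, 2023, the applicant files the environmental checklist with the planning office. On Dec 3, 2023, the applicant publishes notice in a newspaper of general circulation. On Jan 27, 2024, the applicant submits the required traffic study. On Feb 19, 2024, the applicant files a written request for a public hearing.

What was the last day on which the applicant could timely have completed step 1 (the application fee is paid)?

Sep 25, 2023

Step 1 runs from Sep 20, 2023, when the application is submitted. 5 days after Sep 20, 2023 is Sep 25, 2023.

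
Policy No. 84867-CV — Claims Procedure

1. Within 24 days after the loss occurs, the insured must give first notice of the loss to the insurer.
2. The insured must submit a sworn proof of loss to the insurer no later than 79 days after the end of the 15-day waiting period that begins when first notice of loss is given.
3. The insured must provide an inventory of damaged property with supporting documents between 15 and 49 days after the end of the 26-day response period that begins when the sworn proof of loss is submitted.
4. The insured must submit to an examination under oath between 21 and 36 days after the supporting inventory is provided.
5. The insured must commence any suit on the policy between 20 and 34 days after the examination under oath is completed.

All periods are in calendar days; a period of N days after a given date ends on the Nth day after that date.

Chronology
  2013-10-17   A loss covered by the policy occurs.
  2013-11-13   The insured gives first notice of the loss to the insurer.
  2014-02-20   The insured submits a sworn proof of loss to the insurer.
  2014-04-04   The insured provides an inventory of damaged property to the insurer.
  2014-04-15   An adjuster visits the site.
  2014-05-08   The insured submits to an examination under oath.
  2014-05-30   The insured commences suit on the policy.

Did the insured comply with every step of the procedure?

Step 1: 24 days after 2013-10-17 (when the loss occurs) is 2013-11-10; 2013-11-13 misses that deadline by 3 days.
The analysis stops there.

No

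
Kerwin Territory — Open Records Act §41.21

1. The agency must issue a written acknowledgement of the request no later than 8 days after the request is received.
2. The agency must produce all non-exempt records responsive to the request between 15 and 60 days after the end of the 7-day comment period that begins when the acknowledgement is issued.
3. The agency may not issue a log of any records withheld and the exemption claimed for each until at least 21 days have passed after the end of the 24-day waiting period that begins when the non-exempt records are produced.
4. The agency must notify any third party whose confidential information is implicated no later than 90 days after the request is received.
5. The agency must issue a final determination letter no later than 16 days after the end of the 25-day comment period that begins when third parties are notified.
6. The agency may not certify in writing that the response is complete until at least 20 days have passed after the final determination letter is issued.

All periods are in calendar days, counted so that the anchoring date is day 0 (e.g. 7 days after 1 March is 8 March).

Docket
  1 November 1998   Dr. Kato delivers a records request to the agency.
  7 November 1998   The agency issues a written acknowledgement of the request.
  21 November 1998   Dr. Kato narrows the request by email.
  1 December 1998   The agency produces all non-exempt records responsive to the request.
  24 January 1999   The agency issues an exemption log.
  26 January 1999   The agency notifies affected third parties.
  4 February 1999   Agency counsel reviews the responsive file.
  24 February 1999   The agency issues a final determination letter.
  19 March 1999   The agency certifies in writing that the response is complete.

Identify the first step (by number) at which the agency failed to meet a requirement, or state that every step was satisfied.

None — every step was satisfied

(1) due by 1 November 1998 + 8 days = 9 November 1998; 7 November 1998 is within that limit.
(2) the permitted window runs from 14 November 1998 + 15 = 29 November 1998 to 14 November 1998 + 60 = 13 January 1999; done 1 December 1998 — within the window.
(3) permitted from 25 December 1998 + 21 days = 15 January 1999 onward; 24 January 1999 is on or after that date.
(4) due by 1 November 1998 + 90 days = 30 January 1999; done 26 January 1999 — timely.
(5) due by 20 February 1999 + 16 days = 8 March 1999; done 24 February 1999 — timely.
(6) permitted from 24 February 1999 + 20 days = 16 March 1999 onward; done 19 March 1999 — permitted.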